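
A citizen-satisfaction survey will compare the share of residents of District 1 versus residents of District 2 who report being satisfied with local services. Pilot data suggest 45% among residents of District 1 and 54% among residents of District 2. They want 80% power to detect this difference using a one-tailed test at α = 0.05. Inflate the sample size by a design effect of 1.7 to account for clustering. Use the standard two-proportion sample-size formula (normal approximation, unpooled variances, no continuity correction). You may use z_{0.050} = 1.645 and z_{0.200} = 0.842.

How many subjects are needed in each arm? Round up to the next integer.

n = (z_α + z_β)² · [p₁(1−p₁) + p₂(1−p₂)] / (p₁ − p₂)²
  = (1.645 + 0.842)² · (0.45·0.55 + 0.54·0.46) / (-0.09)²
  = (2.487)² · (0.2475 + 0.2484) / 0.0081
  = 6.1852 · 0.4959 / 0.0081
  = 378.67
Design effect: 1.7 × 378.67 = 643.74.
Round up → n = 644 per group.

n = 644 per group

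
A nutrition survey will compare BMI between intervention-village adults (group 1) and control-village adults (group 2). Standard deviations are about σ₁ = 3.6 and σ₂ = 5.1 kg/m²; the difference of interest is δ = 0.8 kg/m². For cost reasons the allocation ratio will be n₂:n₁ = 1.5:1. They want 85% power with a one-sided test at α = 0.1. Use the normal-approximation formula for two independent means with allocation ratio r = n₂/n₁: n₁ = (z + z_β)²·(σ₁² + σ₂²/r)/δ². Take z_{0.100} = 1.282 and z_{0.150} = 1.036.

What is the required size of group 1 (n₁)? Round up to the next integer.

n₁ = (z_α + z_β)² · (σ₁² + σ₂²/r) / δ²
   = (1.282 + 1.036)² · (3.6² + 5.1²/1.5) / 0.8²
   = 5.3731 · (12.96 + 17.34) / 0.64
   = 5.3731 · 30.3 / 0.64
   = 254.38
Round up → n₁ = 255; n₂ = r·n₁ = 1.5 × 255 = 383.

n₁ = 255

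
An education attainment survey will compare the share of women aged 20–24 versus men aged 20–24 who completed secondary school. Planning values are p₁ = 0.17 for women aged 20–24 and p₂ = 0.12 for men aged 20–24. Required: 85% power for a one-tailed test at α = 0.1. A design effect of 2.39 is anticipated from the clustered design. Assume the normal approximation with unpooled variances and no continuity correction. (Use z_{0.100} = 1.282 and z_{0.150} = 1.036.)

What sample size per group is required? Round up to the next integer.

n = (z_α + z_β)² · [p₁(1−p₁) + p₂(1−p₂)] / (p₁ − p₂)²
  = (1.282 + 1.036)² · (0.17·0.83 + 0.12·0.88) / (0.05)²
  = (2.318)² · (0.1411 + 0.1056) / 0.0025
  = 5.3731 · 0.2467 / 0.0025
  = 530.22
Design effect: 2.39 × 530.22 = 1267.23.
Round up → n = 1268 per group.

n = 1268 per group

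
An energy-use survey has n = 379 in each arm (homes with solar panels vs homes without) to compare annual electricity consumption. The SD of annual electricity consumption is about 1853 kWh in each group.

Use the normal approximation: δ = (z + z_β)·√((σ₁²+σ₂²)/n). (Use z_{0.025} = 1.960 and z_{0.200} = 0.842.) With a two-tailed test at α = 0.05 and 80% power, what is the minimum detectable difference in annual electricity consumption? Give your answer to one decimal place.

δ = (z_{α/2} + z_β) · √((σ₁²+σ₂²)/n)
  = (1.960 + 0.842) · √(6867218/379)
  = 2.802 · √18119.3
  = 2.802 · 134.6080
  = 377.1716

Minimum detectable difference ≈ 377.2 kWh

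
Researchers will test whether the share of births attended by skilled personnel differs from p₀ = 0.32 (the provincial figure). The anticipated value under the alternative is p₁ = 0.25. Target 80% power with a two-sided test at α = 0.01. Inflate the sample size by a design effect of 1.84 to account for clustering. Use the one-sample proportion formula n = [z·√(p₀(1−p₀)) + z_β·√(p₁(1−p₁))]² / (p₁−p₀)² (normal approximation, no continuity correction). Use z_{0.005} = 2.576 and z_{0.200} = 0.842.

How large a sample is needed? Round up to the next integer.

n = [z_{α/2}·√(p₀q₀) + z_β·√(p₁q₁)]² / (p₁ − p₀)²
  = [2.576·√(0.32·0.68) + 0.842·√(0.25·0.75)]² / (-0.07)²
  = [2.576·0.4665 + 0.842·0.4330]² / 0.0049
  = [1.5662]² / 0.0049
  = 500.63
Design effect: 1.84 × 500.63 = 921.17.
Round up → n = 922.

n = 922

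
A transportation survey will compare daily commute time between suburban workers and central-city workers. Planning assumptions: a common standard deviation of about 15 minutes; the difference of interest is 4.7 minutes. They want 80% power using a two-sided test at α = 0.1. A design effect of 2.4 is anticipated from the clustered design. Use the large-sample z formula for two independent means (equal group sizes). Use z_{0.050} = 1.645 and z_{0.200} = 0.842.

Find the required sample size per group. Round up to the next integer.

n = (z_{α/2} + z_β)² · (σ₁² + σ₂²) / δ²
  = (1.645 + 0.842)² · (2·15² = 450) / 4.7²
  = 6.1852 · 450 / 22.09
  = 126.00
Design effect: 2.4 × 126.00 = 302.40.
Round up → n = 303 per group.

n = 303 per group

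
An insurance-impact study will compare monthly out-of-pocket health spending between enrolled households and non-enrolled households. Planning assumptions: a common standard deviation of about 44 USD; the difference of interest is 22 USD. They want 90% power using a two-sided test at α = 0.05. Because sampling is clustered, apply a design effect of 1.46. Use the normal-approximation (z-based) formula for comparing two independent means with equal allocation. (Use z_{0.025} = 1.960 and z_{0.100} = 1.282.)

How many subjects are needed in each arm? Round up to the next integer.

n = (z_{α/2} + z_β)² · (σ₁² + σ₂²) / δ²
  = (1.960 + 1.282)² · (2·44² = 3872) / 22²
  = 10.5106 · 3872 / 484
  = 84.08
Design effect: 1.46 × 84.08 = 122.76.
Round up → n = 123 per group.

n = 123 per group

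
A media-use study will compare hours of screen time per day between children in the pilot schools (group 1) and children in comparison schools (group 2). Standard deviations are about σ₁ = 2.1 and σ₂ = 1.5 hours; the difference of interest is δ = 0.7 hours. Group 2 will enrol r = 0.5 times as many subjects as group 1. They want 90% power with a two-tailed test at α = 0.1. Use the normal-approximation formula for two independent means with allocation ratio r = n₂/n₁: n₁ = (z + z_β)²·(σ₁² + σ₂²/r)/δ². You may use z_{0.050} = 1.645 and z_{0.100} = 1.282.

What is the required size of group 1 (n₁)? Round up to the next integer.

n₁ = 156

n₁ = (z_{α/2} + z_β)² · (σ₁² + σ₂²/r) / δ²
   = (1.645 + 1.282)² · (2.1² + 1.5²/0.5) / 0.7²
   = 8.5673 · (4.41 + 4.5) / 0.49
   = 8.5673 · 8.91 / 0.49
   = 155.79
Round up → n₁ = 156; n₂ = r·n₁ = 0.5 × 156 = 78.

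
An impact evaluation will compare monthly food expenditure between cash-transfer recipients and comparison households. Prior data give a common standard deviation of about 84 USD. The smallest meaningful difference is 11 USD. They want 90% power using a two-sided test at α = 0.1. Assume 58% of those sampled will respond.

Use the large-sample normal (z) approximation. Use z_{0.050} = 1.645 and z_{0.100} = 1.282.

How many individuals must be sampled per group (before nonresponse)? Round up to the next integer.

n = 1723 per group

n = (z_{α/2} + z_β)² · (σ₁² + σ₂²) / δ²
  = (1.645 + 1.282)² · (2·84² = 14112) / 11²
  = 8.5673 · 14112 / 121
  = 999.19
Adjust for 58% response: 999.19 / 0.58 = 1722.74.
Round up → n = 1723 per group.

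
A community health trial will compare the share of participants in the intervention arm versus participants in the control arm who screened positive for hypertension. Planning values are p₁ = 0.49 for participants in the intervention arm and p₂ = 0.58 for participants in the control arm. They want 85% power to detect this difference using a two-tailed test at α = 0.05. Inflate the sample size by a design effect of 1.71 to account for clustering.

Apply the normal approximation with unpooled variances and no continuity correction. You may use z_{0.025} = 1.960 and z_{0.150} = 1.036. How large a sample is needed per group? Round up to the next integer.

n = (z_{α/2} + z_β)² · [p₁(1−p₁) + p₂(1−p₂)] / (p₁ − p₂)²
  = (1.960 + 1.036)² · (0.49·0.51 + 0.58·0.42) / (-0.09)²
  = (2.996)² · (0.2499 + 0.2436) / 0.0081
  = 8.9760 · 0.4935 / 0.0081
  = 546.87
Design effect: 1.71 × 546.87 = 935.15.
Round up → n = 936 per group.

n = 936 per group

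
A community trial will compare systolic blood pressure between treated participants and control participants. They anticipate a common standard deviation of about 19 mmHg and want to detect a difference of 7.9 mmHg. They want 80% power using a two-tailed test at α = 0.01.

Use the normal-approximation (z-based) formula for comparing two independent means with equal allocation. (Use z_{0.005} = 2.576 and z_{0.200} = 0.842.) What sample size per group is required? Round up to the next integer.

n = 136 per group

n = (z_{α/2} + z_β)² · (σ₁² + σ₂²) / δ²
  = (2.576 + 0.842)² · (2·19² = 722) / 7.9²
  = 11.6827 · 722 / 62.41
  = 135.15
Round up → n = 136 per group.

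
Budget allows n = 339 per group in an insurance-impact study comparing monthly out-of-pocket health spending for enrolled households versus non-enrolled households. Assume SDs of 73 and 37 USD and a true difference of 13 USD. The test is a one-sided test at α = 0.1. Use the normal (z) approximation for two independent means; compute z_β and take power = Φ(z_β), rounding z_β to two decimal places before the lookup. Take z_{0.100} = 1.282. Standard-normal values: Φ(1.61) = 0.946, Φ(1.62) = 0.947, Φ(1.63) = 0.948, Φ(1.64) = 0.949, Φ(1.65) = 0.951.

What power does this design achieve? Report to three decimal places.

Power ≈ 0.949

z_β = δ·√(n/(σ₁²+σ₂²)) − z_α
    = 13 · √(339/6698) − 1.282
    = 13 · 0.22497 − 1.282
    = 2.9246 − 1.282 = 1.6426 → 1.64
Power = Φ(1.64) = 0.949.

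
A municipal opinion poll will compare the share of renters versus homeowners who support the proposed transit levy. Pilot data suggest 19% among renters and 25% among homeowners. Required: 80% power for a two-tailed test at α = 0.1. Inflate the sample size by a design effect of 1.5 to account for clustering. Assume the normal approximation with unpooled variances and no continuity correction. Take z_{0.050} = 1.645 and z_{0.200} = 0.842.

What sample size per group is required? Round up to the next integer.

n = 880 per group

n = (z_{α/2} + z_β)² · [p₁(1−p₁) + p₂(1−p₂)] / (p₁ − p₂)²
  = (1.645 + 0.842)² · (0.19·0.81 + 0.25·0.75) / (-0.06)²
  = (2.487)² · (0.1539 + 0.1875) / 0.0036
  = 6.1852 · 0.3414 / 0.0036
  = 586.56
Design effect: 1.5 × 586.56 = 879.84.
Round up → n = 880 per group.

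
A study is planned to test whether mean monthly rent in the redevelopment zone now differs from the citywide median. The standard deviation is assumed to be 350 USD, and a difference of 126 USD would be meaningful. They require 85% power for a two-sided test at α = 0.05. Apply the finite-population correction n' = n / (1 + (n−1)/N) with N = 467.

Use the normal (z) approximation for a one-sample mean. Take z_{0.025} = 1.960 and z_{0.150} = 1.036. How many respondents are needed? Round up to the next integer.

n = 61

n = (z_{α/2} + z_β)² · σ² / δ²
  = (1.960 + 1.036)² · 350² / 126²
  = 8.9760 · 122500 / 15876
  = 69.26
Finite-population correction (N = 467): 69.26 / (1 + (69.26 − 1)/467) = 60.43.
Round up → n = 61.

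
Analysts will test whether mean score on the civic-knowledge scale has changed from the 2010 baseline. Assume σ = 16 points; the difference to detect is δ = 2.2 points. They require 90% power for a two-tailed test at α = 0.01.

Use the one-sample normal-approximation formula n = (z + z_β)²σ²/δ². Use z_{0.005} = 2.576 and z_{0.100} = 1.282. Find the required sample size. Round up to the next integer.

n = 788

n = (z_{α/2} + z_β)² · σ² / δ²
  = (2.576 + 1.282)² · 16² / 2.2²
  = 14.8842 · 256 / 4.84
  = 787.26
Round up → n = 788.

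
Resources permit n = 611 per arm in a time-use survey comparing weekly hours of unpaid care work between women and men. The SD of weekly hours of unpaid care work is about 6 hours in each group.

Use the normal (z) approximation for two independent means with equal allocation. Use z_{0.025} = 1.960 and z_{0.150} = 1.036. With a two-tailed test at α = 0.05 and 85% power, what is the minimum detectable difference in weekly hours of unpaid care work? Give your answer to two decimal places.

δ = (z_{α/2} + z_β) · √((σ₁²+σ₂²)/n)
  = (1.960 + 1.036) · √(72/611)
  = 2.996 · √0.11784
  = 2.996 · 0.3433
  = 1.0285

Minimum detectable difference ≈ 1.03 hours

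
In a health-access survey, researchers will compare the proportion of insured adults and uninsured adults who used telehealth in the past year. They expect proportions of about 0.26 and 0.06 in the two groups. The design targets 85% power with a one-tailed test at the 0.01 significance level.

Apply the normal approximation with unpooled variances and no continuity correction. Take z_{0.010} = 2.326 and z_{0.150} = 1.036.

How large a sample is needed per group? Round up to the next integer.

n = (z_α + z_β)² · [p₁(1−p₁) + p₂(1−p₂)] / (p₁ − p₂)²
  = (2.326 + 1.036)² · (0.26·0.74 + 0.06·0.94) / (0.20)²
  = (3.362)² · (0.1924 + 0.0564) / 0.0400
  = 11.3030 · 0.2488 / 0.0400
  = 70.30
Round up → n = 71 per group.

n = 71 per group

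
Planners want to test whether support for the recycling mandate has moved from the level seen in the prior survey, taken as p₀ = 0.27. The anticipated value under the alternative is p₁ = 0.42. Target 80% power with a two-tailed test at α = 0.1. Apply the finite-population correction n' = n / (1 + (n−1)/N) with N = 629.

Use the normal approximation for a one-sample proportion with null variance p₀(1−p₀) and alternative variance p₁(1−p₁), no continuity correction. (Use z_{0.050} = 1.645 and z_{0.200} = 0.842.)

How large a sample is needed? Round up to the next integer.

n = 54

n = [z_{α/2}·√(p₀q₀) + z_β·√(p₁q₁)]² / (p₁ − p₀)²
  = [1.645·√(0.27·0.73) + 0.842·√(0.42·0.58)]² / (0.15)²
  = [1.645·0.4440 + 0.842·0.4936]² / 0.0225
  = [1.1459]² / 0.0225
  = 58.36
Finite-population correction (N = 629): 58.36 / (1 + (58.36 − 1)/629) = 53.48.
Round up → n = 54.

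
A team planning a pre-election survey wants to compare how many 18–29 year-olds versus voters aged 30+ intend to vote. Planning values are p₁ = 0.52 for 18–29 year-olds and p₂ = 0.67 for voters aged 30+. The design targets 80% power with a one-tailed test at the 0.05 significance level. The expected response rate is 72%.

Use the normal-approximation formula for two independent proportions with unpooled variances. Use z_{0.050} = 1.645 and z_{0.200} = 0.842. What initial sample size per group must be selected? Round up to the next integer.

n = (z_α + z_β)² · [p₁(1−p₁) + p₂(1−p₂)] / (p₁ − p₂)²
  = (1.645 + 0.842)² · (0.52·0.48 + 0.67·0.33) / (-0.15)²
  = (2.487)² · (0.2496 + 0.2211) / 0.0225
  = 6.1852 · 0.4707 / 0.0225
  = 129.39
Adjust for 72% response: 129.39 / 0.72 = 179.71.
Round up → n = 180 per group.

n = 180 per group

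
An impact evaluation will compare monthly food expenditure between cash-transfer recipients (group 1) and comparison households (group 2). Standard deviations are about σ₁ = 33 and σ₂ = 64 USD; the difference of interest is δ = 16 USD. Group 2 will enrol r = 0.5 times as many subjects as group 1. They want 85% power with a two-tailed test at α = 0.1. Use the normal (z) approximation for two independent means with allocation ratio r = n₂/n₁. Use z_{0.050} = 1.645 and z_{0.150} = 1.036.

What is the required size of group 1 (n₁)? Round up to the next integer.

n₁ = 261

n₁ = (z_{α/2} + z_β)² · (σ₁² + σ₂²/r) / δ²
   = (1.645 + 1.036)² · (33² + 64²/0.5) / 16²
   = 7.1878 · (1089 + 8192) / 256
   = 7.1878 · 9281 / 256
   = 260.58
Round up → n₁ = 261; n₂ = r·n₁ = 0.5 × 261 = 131.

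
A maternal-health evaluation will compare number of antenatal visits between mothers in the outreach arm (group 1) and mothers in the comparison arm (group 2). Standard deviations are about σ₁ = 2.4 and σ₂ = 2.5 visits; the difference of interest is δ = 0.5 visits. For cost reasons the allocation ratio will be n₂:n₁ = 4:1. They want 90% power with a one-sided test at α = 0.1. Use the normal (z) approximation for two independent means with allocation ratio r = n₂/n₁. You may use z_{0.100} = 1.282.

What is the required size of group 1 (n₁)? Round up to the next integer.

n₁ = 193

n₁ = (z_α + z_β)² · (σ₁² + σ₂²/r) / δ²
   = (1.282 + 1.282)² · (2.4² + 2.5²/4) / 0.5²
   = 6.5741 · (5.76 + 1.5625) / 0.25
   = 6.5741 · 7.3225 / 0.25
   = 192.56
Round up → n₁ = 193; n₂ = r·n₁ = 4 × 193 = 772.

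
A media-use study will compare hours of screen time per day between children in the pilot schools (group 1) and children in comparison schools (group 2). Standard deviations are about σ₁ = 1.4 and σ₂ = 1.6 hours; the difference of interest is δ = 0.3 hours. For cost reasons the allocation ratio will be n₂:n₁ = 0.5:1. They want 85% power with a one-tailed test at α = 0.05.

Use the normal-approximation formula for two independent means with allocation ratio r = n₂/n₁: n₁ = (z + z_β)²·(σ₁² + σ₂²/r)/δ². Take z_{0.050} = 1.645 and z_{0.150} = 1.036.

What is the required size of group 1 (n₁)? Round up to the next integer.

n₁ = 566

n₁ = (z_α + z_β)² · (σ₁² + σ₂²/r) / δ²
   = (1.645 + 1.036)² · (1.4² + 1.6²/0.5) / 0.3²
   = 7.1878 · (1.96 + 5.12) / 0.09
   = 7.1878 · 7.08 / 0.09
   = 565.44
Round up → n₁ = 566; n₂ = r·n₁ = 0.5 × 566 = 283.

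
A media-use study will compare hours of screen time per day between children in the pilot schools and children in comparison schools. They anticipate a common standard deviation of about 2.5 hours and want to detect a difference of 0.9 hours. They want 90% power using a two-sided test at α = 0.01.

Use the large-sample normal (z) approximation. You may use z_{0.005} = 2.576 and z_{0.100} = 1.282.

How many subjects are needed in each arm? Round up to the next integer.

n = (z_{α/2} + z_β)² · (σ₁² + σ₂²) / δ²
  = (2.576 + 1.282)² · (2·2.5² = 12.5) / 0.9²
  = 14.8842 · 12.5 / 0.81
  = 229.69
Round up → n = 230 per group.

n = 230 per group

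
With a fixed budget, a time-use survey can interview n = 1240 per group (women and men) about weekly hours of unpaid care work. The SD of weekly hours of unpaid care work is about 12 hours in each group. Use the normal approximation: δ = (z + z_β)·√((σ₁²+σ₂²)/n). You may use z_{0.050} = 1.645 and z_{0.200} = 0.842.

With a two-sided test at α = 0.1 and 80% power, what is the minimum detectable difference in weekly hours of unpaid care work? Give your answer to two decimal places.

δ = (z_{α/2} + z_β) · √((σ₁²+σ₂²)/n)
  = (1.645 + 0.842) · √(288/1240)
  = 2.487 · √0.23226
  = 2.487 · 0.4819
  = 1.1986

Minimum detectable difference ≈ 1.20 hours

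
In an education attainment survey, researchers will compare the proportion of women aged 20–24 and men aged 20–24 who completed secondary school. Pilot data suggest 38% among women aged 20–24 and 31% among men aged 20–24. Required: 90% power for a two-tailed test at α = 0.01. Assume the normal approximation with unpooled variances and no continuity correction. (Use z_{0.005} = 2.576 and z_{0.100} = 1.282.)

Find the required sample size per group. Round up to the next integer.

n = 1366 per group

n = (z_{α/2} + z_β)² · [p₁(1−p₁) + p₂(1−p₂)] / (p₁ − p₂)²
  = (2.576 + 1.282)² · (0.38·0.62 + 0.31·0.69) / (0.07)²
  = (3.858)² · (0.2356 + 0.2139) / 0.0049
  = 14.8842 · 0.4495 / 0.0049
  = 1365.39
Round up → n = 1366 per group.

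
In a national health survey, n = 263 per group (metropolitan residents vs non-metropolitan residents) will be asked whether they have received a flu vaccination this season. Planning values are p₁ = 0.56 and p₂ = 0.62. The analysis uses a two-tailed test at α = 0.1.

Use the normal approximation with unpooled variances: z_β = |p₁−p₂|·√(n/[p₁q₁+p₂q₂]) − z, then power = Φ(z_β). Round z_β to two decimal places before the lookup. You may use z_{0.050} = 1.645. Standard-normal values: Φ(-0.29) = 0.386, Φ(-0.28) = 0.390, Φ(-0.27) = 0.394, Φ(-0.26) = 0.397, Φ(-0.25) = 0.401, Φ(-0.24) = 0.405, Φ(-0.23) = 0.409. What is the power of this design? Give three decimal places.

z_β = |p₁−p₂|·√(n/[p₁q₁+p₂q₂]) − z_{α/2}
    = 0.06 · √(263/0.4820) − 1.645
    = 0.06 · 23.3590 − 1.645
    = 1.4015 − 1.645 = -0.2435 → -0.24
Power = Φ(-0.24) = 0.405.

Power ≈ 0.405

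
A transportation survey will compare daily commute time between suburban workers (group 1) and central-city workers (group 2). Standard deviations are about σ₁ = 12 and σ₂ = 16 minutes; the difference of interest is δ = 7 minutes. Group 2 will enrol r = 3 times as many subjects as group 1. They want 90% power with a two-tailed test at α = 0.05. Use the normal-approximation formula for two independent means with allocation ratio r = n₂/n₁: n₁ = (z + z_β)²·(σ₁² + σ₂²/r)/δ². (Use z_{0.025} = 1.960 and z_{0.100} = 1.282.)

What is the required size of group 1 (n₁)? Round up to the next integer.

n₁ = (z_{α/2} + z_β)² · (σ₁² + σ₂²/r) / δ²
   = (1.960 + 1.282)² · (12² + 16²/3) / 7²
   = 10.5106 · (144 + 85.3333) / 49
   = 10.5106 · 229.3333 / 49
   = 49.19
Round up → n₁ = 50; n₂ = r·n₁ = 3 × 50 = 150.

n₁ = 50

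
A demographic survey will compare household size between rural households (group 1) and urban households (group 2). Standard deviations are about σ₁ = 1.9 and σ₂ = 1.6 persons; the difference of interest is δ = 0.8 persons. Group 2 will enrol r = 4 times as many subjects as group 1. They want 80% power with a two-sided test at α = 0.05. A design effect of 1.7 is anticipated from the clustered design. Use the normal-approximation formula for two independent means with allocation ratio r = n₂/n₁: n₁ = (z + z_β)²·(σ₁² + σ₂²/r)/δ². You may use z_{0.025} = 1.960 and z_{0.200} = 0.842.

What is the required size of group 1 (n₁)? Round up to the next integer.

n₁ = (z_{α/2} + z_β)² · (σ₁² + σ₂²/r) / δ²
   = (1.960 + 0.842)² · (1.9² + 1.6²/4) / 0.8²
   = 7.8512 · (3.61 + 0.64) / 0.64
   = 7.8512 · 4.25 / 0.64
   = 52.14
Design effect: 1.7 × 52.14 = 88.63.
Round up → n₁ = 89; n₂ = r·n₁ = 4 × 89 = 356.

n₁ = 89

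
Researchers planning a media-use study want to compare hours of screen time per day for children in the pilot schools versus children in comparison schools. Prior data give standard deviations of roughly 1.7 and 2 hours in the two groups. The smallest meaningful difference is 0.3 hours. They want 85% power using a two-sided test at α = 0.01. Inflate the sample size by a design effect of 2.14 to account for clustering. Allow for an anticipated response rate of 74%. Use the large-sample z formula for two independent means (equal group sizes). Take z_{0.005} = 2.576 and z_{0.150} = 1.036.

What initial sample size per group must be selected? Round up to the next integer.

n = 2889 per group

n = (z_{α/2} + z_β)² · (σ₁² + σ₂²) / δ²
  = (2.576 + 1.036)² · (1.7² + 2² = 6.89) / 0.3²
  = 13.0465 · 6.89 / 0.09
  = 998.79
Design effect: 2.14 × 998.79 = 2137.40.
Adjust for 74% response: 2137.40 / 0.74 = 2888.38.
Round up → n = 2889 per group.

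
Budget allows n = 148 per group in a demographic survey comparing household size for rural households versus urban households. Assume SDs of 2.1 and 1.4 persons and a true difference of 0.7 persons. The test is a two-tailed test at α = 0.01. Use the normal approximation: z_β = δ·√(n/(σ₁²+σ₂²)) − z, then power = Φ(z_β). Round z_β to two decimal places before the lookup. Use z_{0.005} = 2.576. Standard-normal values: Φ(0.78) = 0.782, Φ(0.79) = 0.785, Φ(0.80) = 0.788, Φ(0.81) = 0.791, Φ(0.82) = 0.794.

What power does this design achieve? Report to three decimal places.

Power ≈ 0.788

z_β = δ·√(n/(σ₁²+σ₂²)) − z_{α/2}
    = 0.7 · √(148/6.37) − 2.576
    = 0.7 · 4.82016 − 2.576
    = 3.3741 − 2.576 = 0.7981 → 0.80
Power = Φ(0.80) = 0.788.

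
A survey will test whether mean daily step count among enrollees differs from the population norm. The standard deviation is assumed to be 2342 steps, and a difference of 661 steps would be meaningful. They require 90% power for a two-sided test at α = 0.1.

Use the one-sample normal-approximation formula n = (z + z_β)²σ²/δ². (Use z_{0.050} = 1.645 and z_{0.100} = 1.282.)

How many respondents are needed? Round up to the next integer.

n = 108

n = (z_{α/2} + z_β)² · σ² / δ²
  = (1.645 + 1.282)² · 2342² / 661²
  = 8.5673 · 5484964 / 436921
  = 107.55
Round up → n = 108.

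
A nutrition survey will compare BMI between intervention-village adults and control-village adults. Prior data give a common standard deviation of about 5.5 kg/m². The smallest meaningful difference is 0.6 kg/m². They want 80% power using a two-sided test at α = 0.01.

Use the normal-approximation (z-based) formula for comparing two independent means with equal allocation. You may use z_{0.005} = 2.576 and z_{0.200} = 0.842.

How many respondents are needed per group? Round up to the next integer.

n = 1964 per group

n = (z_{α/2} + z_β)² · (σ₁² + σ₂²) / δ²
  = (2.576 + 0.842)² · (2·5.5² = 60.5) / 0.6²
  = 11.6827 · 60.5 / 0.36
  = 1963.35
Round up → n = 1964 per group.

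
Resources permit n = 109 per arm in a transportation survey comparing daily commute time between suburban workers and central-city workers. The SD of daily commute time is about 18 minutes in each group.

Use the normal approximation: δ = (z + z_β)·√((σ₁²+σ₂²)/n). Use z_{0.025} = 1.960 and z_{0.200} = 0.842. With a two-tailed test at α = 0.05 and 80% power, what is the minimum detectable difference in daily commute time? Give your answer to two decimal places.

Minimum detectable difference ≈ 6.83 minutes

δ = (z_{α/2} + z_β) · √((σ₁²+σ₂²)/n)
  = (1.960 + 0.842) · √(648/109)
  = 2.802 · √5.945
  = 2.802 · 2.4382
  = 6.8319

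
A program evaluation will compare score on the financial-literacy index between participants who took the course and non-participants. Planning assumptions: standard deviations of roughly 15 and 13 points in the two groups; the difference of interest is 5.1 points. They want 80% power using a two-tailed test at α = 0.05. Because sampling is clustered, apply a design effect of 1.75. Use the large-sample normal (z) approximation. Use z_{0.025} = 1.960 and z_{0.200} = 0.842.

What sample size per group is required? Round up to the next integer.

n = (z_{α/2} + z_β)² · (σ₁² + σ₂²) / δ²
  = (1.960 + 0.842)² · (15² + 13² = 394) / 5.1²
  = 7.8512 · 394 / 26.01
  = 118.93
Design effect: 1.75 × 118.93 = 208.13.
Round up → n = 209 per group.

n = 209 per group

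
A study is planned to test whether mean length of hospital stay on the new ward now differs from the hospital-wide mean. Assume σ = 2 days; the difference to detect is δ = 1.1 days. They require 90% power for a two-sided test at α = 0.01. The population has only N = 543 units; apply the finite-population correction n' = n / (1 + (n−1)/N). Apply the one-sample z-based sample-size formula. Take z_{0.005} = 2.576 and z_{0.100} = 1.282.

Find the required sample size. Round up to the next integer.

n = (z_{α/2} + z_β)² · σ² / δ²
  = (2.576 + 1.282)² · 2² / 1.1²
  = 14.8842 · 4 / 1.21
  = 49.20
Finite-population correction (N = 543): 49.20 / (1 + (49.20 − 1)/543) = 45.19.
Round up → n = 46.

n = 46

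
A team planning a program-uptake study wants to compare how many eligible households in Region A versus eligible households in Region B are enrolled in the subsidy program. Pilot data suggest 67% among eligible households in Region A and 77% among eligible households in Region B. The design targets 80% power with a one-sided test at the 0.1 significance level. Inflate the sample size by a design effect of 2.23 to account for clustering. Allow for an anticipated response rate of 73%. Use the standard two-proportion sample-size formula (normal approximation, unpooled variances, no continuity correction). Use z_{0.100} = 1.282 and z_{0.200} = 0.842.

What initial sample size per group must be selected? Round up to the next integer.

n = (z_α + z_β)² · [p₁(1−p₁) + p₂(1−p₂)] / (p₁ − p₂)²
  = (1.282 + 0.842)² · (0.67·0.33 + 0.77·0.23) / (-0.10)²
  = (2.124)² · (0.2211 + 0.1771) / 0.0100
  = 4.5114 · 0.3982 / 0.0100
  = 179.64
Design effect: 2.23 × 179.64 = 400.60.
Adjust for 73% response: 400.60 / 0.73 = 548.77.
Round up → n = 549 per group.

n = 549 per group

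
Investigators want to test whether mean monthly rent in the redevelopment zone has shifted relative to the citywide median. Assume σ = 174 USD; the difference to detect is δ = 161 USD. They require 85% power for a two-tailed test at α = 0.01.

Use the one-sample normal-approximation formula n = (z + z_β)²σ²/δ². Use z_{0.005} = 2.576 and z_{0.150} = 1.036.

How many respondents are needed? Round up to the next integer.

n = (z_{α/2} + z_β)² · σ² / δ²
  = (2.576 + 1.036)² · 174² / 161²
  = 13.0465 · 30276 / 25921
  = 15.24
Round up → n = 16.

n = 16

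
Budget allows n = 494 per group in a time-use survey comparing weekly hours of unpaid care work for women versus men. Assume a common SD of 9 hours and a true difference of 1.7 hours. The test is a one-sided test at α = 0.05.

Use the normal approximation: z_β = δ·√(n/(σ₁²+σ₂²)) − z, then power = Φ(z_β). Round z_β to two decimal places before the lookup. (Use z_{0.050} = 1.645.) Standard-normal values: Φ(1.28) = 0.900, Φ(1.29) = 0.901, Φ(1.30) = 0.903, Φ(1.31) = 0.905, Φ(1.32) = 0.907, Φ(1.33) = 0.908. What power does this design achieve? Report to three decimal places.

Power ≈ 0.907

z_β = δ·√(n/(σ₁²+σ₂²)) − z_α
    = 1.7 · √(494/162) − 1.645
    = 1.7 · 1.74625 − 1.645
    = 2.9686 − 1.645 = 1.3236 → 1.32
Power = Φ(1.32) = 0.907.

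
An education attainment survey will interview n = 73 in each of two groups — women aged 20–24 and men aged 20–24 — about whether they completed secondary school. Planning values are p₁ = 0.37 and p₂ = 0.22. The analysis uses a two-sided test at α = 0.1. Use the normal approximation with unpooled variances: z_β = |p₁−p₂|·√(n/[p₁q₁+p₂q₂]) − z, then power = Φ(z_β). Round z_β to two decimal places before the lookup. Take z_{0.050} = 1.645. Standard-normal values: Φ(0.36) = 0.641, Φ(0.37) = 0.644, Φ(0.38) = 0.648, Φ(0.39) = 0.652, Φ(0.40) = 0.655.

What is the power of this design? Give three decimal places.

Power ≈ 0.644

z_β = |p₁−p₂|·√(n/[p₁q₁+p₂q₂]) − z_{α/2}
    = 0.15 · √(73/0.4047) − 1.645
    = 0.15 · 13.4306 − 1.645
    = 2.0146 − 1.645 = 0.3696 → 0.37
Power = Φ(0.37) = 0.644.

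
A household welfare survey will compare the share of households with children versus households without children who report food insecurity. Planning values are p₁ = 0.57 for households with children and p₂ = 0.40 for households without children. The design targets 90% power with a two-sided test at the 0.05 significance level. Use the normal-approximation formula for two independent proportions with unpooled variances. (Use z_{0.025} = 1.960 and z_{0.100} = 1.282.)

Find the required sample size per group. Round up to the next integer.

n = (z_{α/2} + z_β)² · [p₁(1−p₁) + p₂(1−p₂)] / (p₁ − p₂)²
  = (1.960 + 1.282)² · (0.57·0.43 + 0.40·0.60) / (0.17)²
  = (3.242)² · (0.2451 + 0.2400) / 0.0289
  = 10.5106 · 0.4851 / 0.0289
  = 176.42
Round up → n = 177 per group.

n = 177 per group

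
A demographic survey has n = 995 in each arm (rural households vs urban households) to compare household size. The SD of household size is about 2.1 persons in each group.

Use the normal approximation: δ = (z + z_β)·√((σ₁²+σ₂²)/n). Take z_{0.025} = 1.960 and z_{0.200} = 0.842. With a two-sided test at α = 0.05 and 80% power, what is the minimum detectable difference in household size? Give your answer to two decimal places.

δ = (z_{α/2} + z_β) · √((σ₁²+σ₂²)/n)
  = (1.960 + 0.842) · √(8.82/995)
  = 2.802 · √0.00886
  = 2.802 · 0.0942
  = 0.2638

Minimum detectable difference ≈ 0.26 persons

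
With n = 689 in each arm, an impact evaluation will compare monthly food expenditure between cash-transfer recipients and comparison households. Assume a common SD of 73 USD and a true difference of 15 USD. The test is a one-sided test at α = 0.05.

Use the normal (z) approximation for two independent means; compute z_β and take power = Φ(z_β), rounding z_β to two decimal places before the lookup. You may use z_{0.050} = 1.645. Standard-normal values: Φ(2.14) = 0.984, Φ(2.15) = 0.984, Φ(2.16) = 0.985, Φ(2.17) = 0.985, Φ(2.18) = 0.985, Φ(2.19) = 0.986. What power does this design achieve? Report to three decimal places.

z_β = δ·√(n/(σ₁²+σ₂²)) − z_α
    = 15 · √(689/10658) − 1.645
    = 15 · 0.25426 − 1.645
    = 3.8138 − 1.645 = 2.1688 → 2.17
Power = Φ(2.17) = 0.985.

Power ≈ 0.985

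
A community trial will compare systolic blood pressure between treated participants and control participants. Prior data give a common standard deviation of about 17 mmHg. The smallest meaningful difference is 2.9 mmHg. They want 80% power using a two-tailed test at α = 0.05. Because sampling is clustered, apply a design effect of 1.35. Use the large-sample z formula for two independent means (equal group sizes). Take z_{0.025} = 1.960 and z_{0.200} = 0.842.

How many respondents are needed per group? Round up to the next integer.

n = 729 per group

n = (z_{α/2} + z_β)² · (σ₁² + σ₂²) / δ²
  = (1.960 + 0.842)² · (2·17² = 578) / 2.9²
  = 7.8512 · 578 / 8.41
  = 539.60
Design effect: 1.35 × 539.60 = 728.45.
Round up → n = 729 per group.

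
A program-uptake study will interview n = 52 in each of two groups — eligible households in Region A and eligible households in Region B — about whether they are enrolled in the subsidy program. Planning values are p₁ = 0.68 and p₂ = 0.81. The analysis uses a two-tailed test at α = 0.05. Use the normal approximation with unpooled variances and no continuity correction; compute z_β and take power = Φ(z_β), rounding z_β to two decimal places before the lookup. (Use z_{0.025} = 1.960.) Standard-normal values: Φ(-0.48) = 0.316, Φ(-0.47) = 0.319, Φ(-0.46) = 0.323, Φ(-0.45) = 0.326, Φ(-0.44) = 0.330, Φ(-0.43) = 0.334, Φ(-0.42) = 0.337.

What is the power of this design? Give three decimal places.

z_β = |p₁−p₂|·√(n/[p₁q₁+p₂q₂]) − z_{α/2}
    = 0.13 · √(52/0.3715) − 1.960
    = 0.13 · 11.8310 − 1.960
    = 1.5380 − 1.960 = -0.4220 → -0.42
Power = Φ(-0.42) = 0.337.

Power ≈ 0.337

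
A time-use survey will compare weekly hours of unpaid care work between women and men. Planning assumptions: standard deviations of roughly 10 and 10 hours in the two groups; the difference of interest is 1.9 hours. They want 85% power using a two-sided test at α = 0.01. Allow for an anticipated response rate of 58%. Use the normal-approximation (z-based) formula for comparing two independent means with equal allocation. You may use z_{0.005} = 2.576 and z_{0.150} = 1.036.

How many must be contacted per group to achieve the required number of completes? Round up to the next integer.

n = 1247 per group

n = (z_{α/2} + z_β)² · (σ₁² + σ₂²) / δ²
  = (2.576 + 1.036)² · (10² + 10² = 200) / 1.9²
  = 13.0465 · 200 / 3.61
  = 722.80
Adjust for 58% response: 722.80 / 0.58 = 1246.21.
Round up → n = 1247 per group.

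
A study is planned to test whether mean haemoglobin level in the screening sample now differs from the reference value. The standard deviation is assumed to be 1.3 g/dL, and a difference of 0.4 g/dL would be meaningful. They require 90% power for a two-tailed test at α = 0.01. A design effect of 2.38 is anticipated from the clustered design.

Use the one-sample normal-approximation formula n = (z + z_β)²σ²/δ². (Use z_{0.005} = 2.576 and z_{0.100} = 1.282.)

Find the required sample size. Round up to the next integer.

n = 375

n = (z_{α/2} + z_β)² · σ² / δ²
  = (2.576 + 1.282)² · 1.3² / 0.4²
  = 14.8842 · 1.69 / 0.16
  = 157.21
Design effect: 2.38 × 157.21 = 374.17.
Round up → n = 375.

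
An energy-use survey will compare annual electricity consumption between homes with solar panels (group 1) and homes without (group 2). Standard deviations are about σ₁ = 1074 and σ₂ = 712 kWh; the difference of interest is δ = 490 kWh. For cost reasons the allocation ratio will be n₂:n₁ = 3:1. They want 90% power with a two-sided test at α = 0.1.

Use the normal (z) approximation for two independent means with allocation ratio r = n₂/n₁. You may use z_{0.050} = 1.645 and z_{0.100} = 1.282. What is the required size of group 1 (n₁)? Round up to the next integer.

n₁ = 48

n₁ = (z_{α/2} + z_β)² · (σ₁² + σ₂²/r) / δ²
   = (1.645 + 1.282)² · (1074² + 712²/3) / 490²
   = 8.5673 · (1153476 + 168981.3) / 240100
   = 8.5673 · 1322457.3 / 240100
   = 47.19
Round up → n₁ = 48; n₂ = r·n₁ = 3 × 48 = 144.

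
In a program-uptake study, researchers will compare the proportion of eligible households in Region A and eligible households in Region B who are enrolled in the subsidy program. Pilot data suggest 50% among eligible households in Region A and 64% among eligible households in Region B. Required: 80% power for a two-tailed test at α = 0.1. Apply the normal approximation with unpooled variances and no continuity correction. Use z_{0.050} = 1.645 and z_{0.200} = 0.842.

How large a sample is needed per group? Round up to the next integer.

n = 152 per group

n = (z_{α/2} + z_β)² · [p₁(1−p₁) + p₂(1−p₂)] / (p₁ − p₂)²
  = (1.645 + 0.842)² · (0.50·0.50 + 0.64·0.36) / (-0.14)²
  = (2.487)² · (0.2500 + 0.2304) / 0.0196
  = 6.1852 · 0.4804 / 0.0196
  = 151.60
Round up → n = 152 per group.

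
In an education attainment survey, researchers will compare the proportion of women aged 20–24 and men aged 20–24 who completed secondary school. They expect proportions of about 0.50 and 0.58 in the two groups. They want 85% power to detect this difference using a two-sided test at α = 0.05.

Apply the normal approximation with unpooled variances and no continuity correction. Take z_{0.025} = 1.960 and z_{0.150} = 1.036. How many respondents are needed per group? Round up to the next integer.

n = (z_{α/2} + z_β)² · [p₁(1−p₁) + p₂(1−p₂)] / (p₁ − p₂)²
  = (1.960 + 1.036)² · (0.50·0.50 + 0.58·0.42) / (-0.08)²
  = (2.996)² · (0.2500 + 0.2436) / 0.0064
  = 8.9760 · 0.4936 / 0.0064
  = 692.28
Round up → n = 693 per group.

n = 693 per group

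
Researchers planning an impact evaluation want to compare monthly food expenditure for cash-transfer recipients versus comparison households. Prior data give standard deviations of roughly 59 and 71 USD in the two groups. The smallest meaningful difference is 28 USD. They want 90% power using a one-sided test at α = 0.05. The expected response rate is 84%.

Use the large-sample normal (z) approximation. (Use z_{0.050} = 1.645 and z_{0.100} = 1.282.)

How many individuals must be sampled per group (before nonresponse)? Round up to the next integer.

n = 111 per group

n = (z_α + z_β)² · (σ₁² + σ₂²) / δ²
  = (1.645 + 1.282)² · (59² + 71² = 8522) / 28²
  = 8.5673 · 8522 / 784
  = 93.13
Adjust for 84% response: 93.13 / 0.84 = 110.86.
Round up → n = 111 per group.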